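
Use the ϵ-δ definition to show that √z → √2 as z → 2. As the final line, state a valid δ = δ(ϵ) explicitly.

Fix ϵ > 0. We want δ > 0 such that 0 < |z − 2| < δ implies |√z − √2| < ϵ.
Rationalise: √z − √2 = (z − 2)/(√z + √2), so |√z − √2| = |z − 2|/(√z + √2).
Restrict δ ≤ 2 so that |z − 2| < 2 forces z > 0, and then √z + √2 > √2.
Hence |√z − √2| < |z − 2|/√2, which is < ϵ once |z − 2| < √2·ϵ.
Take δ = min(2, √2·ϵ). If 0 < |z − 2| < δ then z > 0 and |√z − √2| < |z − 2|/√2 < ϵ.

δ = min(2, √2·ϵ)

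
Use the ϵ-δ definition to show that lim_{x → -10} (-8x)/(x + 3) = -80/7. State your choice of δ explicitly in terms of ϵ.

Let ϵ > 0 be given. We want δ > 0 with 0 < |x + 10| < δ ⇒ |(-8x)/(x + 3) + 80/7| < ϵ.
Combining over a common denominator, (-8x)/(x + 3) + 80/7 = [(-8x)·(-7) − 80·(x + 3)] / [(-7)·(x + 3)] = -24(x + 10) / ((-7)(x + 3)).
So |(-8x)/(x + 3) + 80/7| = 24|x + 10| / (7·|x + 3|).
Require δ ≤ 7/2, so |x + 3| ≥ |-7| − |x + 10| > 7 − 7/2 = 7/2.
Hence |(-8x)/(x + 3) + 80/7| < 24|x + 10|/(7·(7/2)) = (48/49)|x + 10|, which is < ϵ once |x + 10| < (49/48)ϵ.
Take δ = min(7/2, (49/48)ϵ). Then 0 < |x + 10| < δ forces both bounds, so |(-8x)/(x + 3) + 80/7| < ϵ.

δ = min(7/2, (49/48)ϵ)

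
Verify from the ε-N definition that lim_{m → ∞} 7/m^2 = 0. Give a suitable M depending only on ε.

M = (7/ε)^{1/2}

Let ε > 0 be given. For m ≥ 1, |7/m^2 − 0| = 7/m^2.
7/m^2 < ε ⇔ m^2 > 7/ε ⇔ m > (7/ε)^{1/2}.
Take M = (7/ε)^{1/2}. Then m > M implies 7/m^2 < ε.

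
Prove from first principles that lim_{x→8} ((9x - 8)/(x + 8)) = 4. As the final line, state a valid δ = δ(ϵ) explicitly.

δ = min(8, (8/5)ϵ)

Let ϵ > 0 be given. We want δ > 0 with 0 < |x − 8| < δ ⇒ |(9x - 8)/(x + 8) − 4| < ϵ.
Combining over a common denominator, (9x - 8)/(x + 8) − 4 = [(9x - 8)·16 − 64·(x + 8)] / [16·(x + 8)] = 80(x − 8) / (16(x + 8)).
So |(9x - 8)/(x + 8) − 4| = 80|x − 8| / (16·|x + 8|).
Restrict δ ≤ 8. Then |x − 8| < 8 gives |x + 8| = |(x − 8) + 16| ≥ 16 − 8 = 8.
Hence |(9x - 8)/(x + 8) − 4| < 80|x − 8|/(16·8) = (5/8)|x − 8|, which is < ϵ once |x − 8| < (8/5)ϵ.
Take δ = min(8, (8/5)ϵ). Then 0 < |x − 8| < δ forces both bounds, so |(9x - 8)/(x + 8) − 4| < ϵ.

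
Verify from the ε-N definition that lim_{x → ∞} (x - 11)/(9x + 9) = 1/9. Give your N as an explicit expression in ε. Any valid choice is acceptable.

Suppose ε > 0. We seek N > 0 such that x > N implies |(x - 11)/(9x + 9) − (1/9)| < ε.
(x - 11)/(9x + 9) − (1/9) = (9(x - 11) − (9x + 9)) / (9(9x + 9)) = -108/(9(9x + 9)).
For x > 0 we have 9x + 9 > 9x, so |(x - 11)/(9x + 9) − (1/9)| = 108/(9(9x + 9)) < 108/(9·9x) = (4/3)/x.
Thus |(x - 11)/(9x + 9) − (1/9)| < ε whenever x > (4/3)/ε.
Take N = (4/3)/ε. If x > N then |(x - 11)/(9x + 9) − (1/9)| < (4/3)/x < ε.

N = (4/3)/ε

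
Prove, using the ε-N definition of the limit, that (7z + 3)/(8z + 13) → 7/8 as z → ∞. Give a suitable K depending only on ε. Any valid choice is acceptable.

Let ε > 0. We seek K > 0 such that z > K implies |(7z + 3)/(8z + 13) − (7/8)| < ε.
(7z + 3)/(8z + 13) − (7/8) = (8(7z + 3) − 7(8z + 13)) / (8(8z + 13)) = -67/(8(8z + 13)).
For z > 0 we have 8z + 13 > 8z, so |(7z + 3)/(8z + 13) − (7/8)| = 67/(8(8z + 13)) < 67/(8·8z) = (67/64)/z.
Thus |(7z + 3)/(8z + 13) − (7/8)| < ε whenever z > (67/64)/ε.
Take K = (67/64)/ε. If z > K then |(7z + 3)/(8z + 13) − (7/8)| < (67/64)/z < ε.

K = (67/64)/ε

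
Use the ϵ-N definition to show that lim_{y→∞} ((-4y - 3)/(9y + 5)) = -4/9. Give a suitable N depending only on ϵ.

N = (7/81)/ϵ

Suppose ϵ > 0. We seek N > 0 such that y > N implies |(-4y - 3)/(9y + 5) + 4/9| < ϵ.
(-4y - 3)/(9y + 5) + 4/9 = (9(-4y - 3) − (-4)(9y + 5)) / (9(9y + 5)) = -7/(9(9y + 5)).
For y > 0 we have 9y + 5 > 9y, so |(-4y - 3)/(9y + 5) + 4/9| = 7/(9(9y + 5)) < 7/(9·9y) = (7/81)/y.
Thus |(-4y - 3)/(9y + 5) + 4/9| < ϵ whenever y > (7/81)/ϵ.
Take N = (7/81)/ϵ. If y > N then |(-4y - 3)/(9y + 5) + 4/9| < (7/81)/y < ϵ.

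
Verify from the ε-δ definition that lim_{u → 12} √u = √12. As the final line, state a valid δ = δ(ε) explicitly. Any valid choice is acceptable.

Suppose ε > 0. We want δ > 0 such that 0 < |u − 12| < δ implies |√u − √12| < ε.
Rationalise: √u − √12 = (u − 12)/(√u + √12), so |√u − √12| = |u − 12|/(√u + √12).
Restrict δ ≤ 12 so that |u − 12| < 12 forces u > 0, and then √u + √12 > √12.
Hence |√u − √12| < |u − 12|/√12, which is < ε once |u − 12| < √12·ε.
Take δ = min(12, √12·ε). If 0 < |u − 12| < δ then u > 0 and |√u − √12| < |u − 12|/√12 < ε.

δ = min(12, √12·ε)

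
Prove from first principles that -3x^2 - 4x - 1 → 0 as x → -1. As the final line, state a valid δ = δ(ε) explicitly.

Fix ε > 0. We want δ > 0 such that 0 < |x + 1| < δ implies |(-3x^2 - 4x - 1)| < ε.
(-3x^2 - 4x - 1) = -3x^2 - 4x - 1 = (x + 1)(-3x - 1).
So |(-3x^2 - 4x - 1)| = |x + 1|·|-3x - 1|.
Assume first that |x + 1| < 1, so |x| < 2. Then |-3x - 1| ≤ 3·2 + 1 = 7.
Hence |(-3x^2 - 4x - 1)| ≤ 7|x + 1| < ε provided |x + 1| < ε/7.
Take δ = min(1, ε/7). Then 0 < |x + 1| < δ gives both |x + 1| < 1 and |x + 1| < ε/7, so |(-3x^2 - 4x - 1)| < ε.

δ = min(1, ε/7)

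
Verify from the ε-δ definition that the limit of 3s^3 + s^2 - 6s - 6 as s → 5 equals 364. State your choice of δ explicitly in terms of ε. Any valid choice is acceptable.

Let ε > 0. We want δ > 0 such that 0 < |s − 5| < δ implies |(3s^3 + s^2 - 6s - 6) − 364| < ε.
(3s^3 + s^2 - 6s - 6) − 364 = 3s^3 + s^2 - 6s - 370 = (s − 5)(3s^2 + 16s + 74).
So |(3s^3 + s^2 - 6s - 6) − 364| = |s − 5|·|3s^2 + 16s + 74|.
Require δ ≤ 2. Then |s − 5| < 2 gives |s| < 7, and by the triangle inequality |3s^2 + 16s + 74| ≤ 3·7^2 + 16·7 + 74 = 333.
Hence |(3s^3 + s^2 - 6s - 6) − 364| ≤ 333|s − 5| < ε provided |s − 5| < ε/333.
Take δ = min(2, ε/333). Then 0 < |s − 5| < δ gives both |s − 5| < 2 and |s − 5| < ε/333, so |(3s^3 + s^2 - 6s - 6) − 364| < ε.

δ = min(2, ε/333)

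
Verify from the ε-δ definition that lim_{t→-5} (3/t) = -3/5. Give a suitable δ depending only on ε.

Let ε > 0. We seek δ > 0 such that 0 < |t + 5| < δ implies |3/t + 3/5| < ε.
|3/t + 3/5| = 3·|-5 − t|/(5·|t|) = 3|t + 5|/(5|t|).
Restrict δ ≤ 5/2. Then |t + 5| < 5/2 gives |t| > 5/2, so 5|t| > 25/2.
Then |3/t + 3/5| < 3|t + 5|/(25/2), which is < ε when |t + 5| < (25/6)ε.
Take δ = min(5/2, (25/6)ε). Then 0 < |t + 5| < δ gives both |t + 5| < 5/2 and |t + 5| < (25/6)ε, so |3/t + 3/5| < ε.

δ = min(5/2, (25/6)ε)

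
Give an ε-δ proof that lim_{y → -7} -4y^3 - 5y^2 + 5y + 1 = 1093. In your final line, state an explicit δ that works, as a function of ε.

δ = min(1, ε/596)

Let ε > 0 be given. We want δ > 0 such that 0 < |y + 7| < δ implies |(-4y^3 - 5y^2 + 5y + 1) − 1093| < ε.
(-4y^3 - 5y^2 + 5y + 1) − 1093 = -4y^3 - 5y^2 + 5y - 1092 = (y + 7)(-4y^2 + 23y - 156).
So |(-4y^3 - 5y^2 + 5y + 1) − 1093| = |y + 7|·|-4y^2 + 23y - 156|.
Require δ ≤ 1. Then |y + 7| < 1 gives |y| < 8, and by the triangle inequality |-4y^2 + 23y - 156| ≤ 4·8^2 + 23·8 + 156 = 596.
Hence |(-4y^3 - 5y^2 + 5y + 1) − 1093| ≤ 596|y + 7| < ε provided |y + 7| < ε/596.
Take δ = min(1, ε/596). Then 0 < |y + 7| < δ gives both |y + 7| < 1 and |y + 7| < ε/596, so |(-4y^3 - 5y^2 + 5y + 1) − 1093| < ε.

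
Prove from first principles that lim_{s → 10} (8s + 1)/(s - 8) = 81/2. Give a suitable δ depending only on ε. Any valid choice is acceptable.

δ = min(1, (2/65)ε)

Suppose ε > 0. We want δ > 0 with 0 < |s − 10| < δ ⇒ |(8s + 1)/(s - 8) − (81/2)| < ε.
Combining over a common denominator, (8s + 1)/(s - 8) − (81/2) = [(8s + 1)·2 − 81·(s - 8)] / [2·(s - 8)] = -65(s − 10) / (2(s - 8)).
So |(8s + 1)/(s - 8) − (81/2)| = 65|s − 10| / (2·|s − 8|).
Restrict δ ≤ 1. Then |s − 10| < 1 gives |s − 8| = |(s − 10) + 2| ≥ 2 − 1 = 1.
Hence |(8s + 1)/(s - 8) − (81/2)| < 65|s − 10|/(2·1) = (65/2)|s − 10|, which is < ε once |s − 10| < (2/65)ε.
Take δ = min(1, (2/65)ε). Then 0 < |s − 10| < δ forces both bounds, so |(8s + 1)/(s - 8) − (81/2)| < ε.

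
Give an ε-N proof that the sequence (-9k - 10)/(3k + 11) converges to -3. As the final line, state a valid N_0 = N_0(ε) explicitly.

N_0 = (23/3)/ε

Fix ε > 0. For k ≥ 1, |(-9k - 10)/(3k + 11) + 3| = |69|/(3(3k + 11)) = 69/(3(3k + 11)).
Since 3k + 11 ≥ 3k for k ≥ 1, this is ≤ 69/(3·3k) = (23/3)/k.
So |(-9k - 10)/(3k + 11) + 3| < ε whenever k > (23/3)/ε.
Take N_0 = (23/3)/ε. If k > N_0 then |(-9k - 10)/(3k + 11) + 3| ≤ (23/3)/k < ε.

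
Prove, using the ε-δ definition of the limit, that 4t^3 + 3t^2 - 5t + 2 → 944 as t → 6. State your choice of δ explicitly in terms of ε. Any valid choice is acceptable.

δ = min(1, ε/542)

Let ε > 0. We want δ > 0 such that 0 < |t − 6| < δ implies |(4t^3 + 3t^2 - 5t + 2) − 944| < ε.
(4t^3 + 3t^2 - 5t + 2) − 944 = 4t^3 + 3t^2 - 5t - 942 = (t − 6)(4t^2 + 27t + 157).
So |(4t^3 + 3t^2 - 5t + 2) − 944| = |t − 6|·|4t^2 + 27t + 157|.
Assume first that |t − 6| < 1, so |t| < 7. Then |4t^2 + 27t + 157| ≤ 4·7^2 + 27·7 + 157 = 542.
Hence |(4t^3 + 3t^2 - 5t + 2) − 944| ≤ 542|t − 6| < ε provided |t − 6| < ε/542.
Choosing δ = min(1, ε/542) ensures both conditions, hence |(4t^3 + 3t^2 - 5t + 2) − 944| < ε.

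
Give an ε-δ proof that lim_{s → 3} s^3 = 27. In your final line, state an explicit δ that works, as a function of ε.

δ = min(2, ε/49)

Fix ε > 0. We seek δ > 0 with 0 < |s − 3| < δ ⇒ |s^3 − 27| < ε.
Factor: s^3 − 27 = (s − 3)(s^2 + 3s + 9), so |s^3 − 27| = |s − 3|·|s^2 + 3s + 9|.
Impose δ ≤ 2 so that |s| < 5; then |s^2 + 3s + 9| ≤ 49.
Hence |s^3 − 27| ≤ 49|s − 3|, which is < ε once |s − 3| < ε/49.
Take δ = min(2, ε/49). If 0 < |s − 3| < δ then both bounds hold and |s^3 − 27| ≤ 49|s − 3| < 49·(ε/49) = ε.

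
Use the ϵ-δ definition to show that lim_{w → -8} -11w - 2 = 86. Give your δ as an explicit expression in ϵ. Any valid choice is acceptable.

δ = ϵ/11

Suppose ϵ > 0. We need δ > 0 so that 0 < |w + 8| < δ implies |(-11w - 2) − 86| < ϵ.
Since (-11w - 2) − 86 = -11(w + 8), we have |(-11w - 2) − 86| = 11|w + 8|.
Thus it suffices that |w + 8| < ϵ/11.
Choosing δ = ϵ/11 gives |(-11w - 2) − 86| = 11|w + 8| < ϵ whenever |w + 8| < δ.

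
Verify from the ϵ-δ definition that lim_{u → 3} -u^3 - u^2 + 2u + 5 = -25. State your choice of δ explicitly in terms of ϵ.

Suppose ϵ > 0. We want δ > 0 such that 0 < |u − 3| < δ implies |(-u^3 - u^2 + 2u + 5) + 25| < ϵ.
(-u^3 - u^2 + 2u + 5) + 25 = -u^3 - u^2 + 2u + 30 = (u − 3)(-u^2 - 4u - 10).
So |(-u^3 - u^2 + 2u + 5) + 25| = |u − 3|·|-u^2 - 4u - 10|.
Assume first that |u − 3| < 1, so |u| < 4. Then |-u^2 - 4u - 10| ≤ 4^2 + 4·4 + 10 = 42.
Hence |(-u^3 - u^2 + 2u + 5) + 25| ≤ 42|u − 3| < ϵ provided |u − 3| < ϵ/42.
Take δ = min(1, ϵ/42). Then 0 < |u − 3| < δ gives both |u − 3| < 1 and |u − 3| < ϵ/42, so |(-u^3 - u^2 + 2u + 5) + 25| < ϵ.

δ = min(1, ϵ/42)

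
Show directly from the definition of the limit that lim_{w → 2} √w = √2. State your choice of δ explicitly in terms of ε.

Let ε > 0. We want δ > 0 such that 0 < |w − 2| < δ implies |√w − √2| < ε.
Multiplying by the conjugate, |√w − √2| = |w − 2|/(√w + √2).
Restrict δ ≤ 2 so that |w − 2| < 2 forces w > 0, and then √w + √2 > √2.
Hence |√w − √2| < |w − 2|/√2, which is < ε once |w − 2| < √2·ε.
Take δ = min(2, √2·ε). If 0 < |w − 2| < δ then w > 0 and |√w − √2| < |w − 2|/√2 < ε.

δ = min(2, √2·ε)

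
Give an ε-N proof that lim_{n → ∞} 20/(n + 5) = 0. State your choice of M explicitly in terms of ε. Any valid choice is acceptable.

M = 20/ε

Suppose ε > 0. For n ≥ 1, |20/(n + 5) − 0| = 20/(n + 5) ≤ 20/n.
We need 20/n < ε, i.e. n > 20/ε.
Take M = 20/ε. If n > M then |20/(n + 5)| ≤ 20/n < ε.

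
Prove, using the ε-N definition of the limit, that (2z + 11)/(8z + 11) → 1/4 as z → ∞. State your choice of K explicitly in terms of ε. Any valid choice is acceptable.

K = (33/32)/ε

Let ε > 0 be given. We seek K > 0 such that z > K implies |(2z + 11)/(8z + 11) − (1/4)| < ε.
(2z + 11)/(8z + 11) − (1/4) = (8(2z + 11) − 2(8z + 11)) / (8(8z + 11)) = 66/(8(8z + 11)).
For z > 0 we have 8z + 11 > 8z, so |(2z + 11)/(8z + 11) − (1/4)| = 66/(8(8z + 11)) < 66/(8·8z) = (33/32)/z.
Thus |(2z + 11)/(8z + 11) − (1/4)| < ε whenever z > (33/32)/ε.
Take K = (33/32)/ε. If z > K then |(2z + 11)/(8z + 11) − (1/4)| < (33/32)/z < ε.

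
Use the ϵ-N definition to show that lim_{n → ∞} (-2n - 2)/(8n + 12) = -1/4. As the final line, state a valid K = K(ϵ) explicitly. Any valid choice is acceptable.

Let ϵ > 0. For n ≥ 1, |(-2n - 2)/(8n + 12) + 1/4| = |8|/(8(8n + 12)) = 8/(8(8n + 12)).
Since 8n + 12 ≥ 8n for n ≥ 1, this is ≤ 8/(8·8n) = (1/8)/n.
So |(-2n - 2)/(8n + 12) + 1/4| < ϵ whenever n > (1/8)/ϵ.
Take K = (1/8)/ϵ. If n > K then |(-2n - 2)/(8n + 12) + 1/4| ≤ (1/8)/n < ϵ.

K = (1/8)/ϵ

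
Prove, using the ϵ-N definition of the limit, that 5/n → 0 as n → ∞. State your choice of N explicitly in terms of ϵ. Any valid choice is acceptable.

Suppose ϵ > 0. For n ≥ 1, |5/n − 0| = 5/(n) ≤ 5/n.
We need 5/n < ϵ, i.e. n > 5/ϵ.
Take N = 5/ϵ. If n > N then |5/n| ≤ 5/n < ϵ.

N = 5/ϵ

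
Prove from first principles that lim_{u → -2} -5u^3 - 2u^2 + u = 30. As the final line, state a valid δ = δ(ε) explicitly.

Suppose ε > 0. We want δ > 0 such that 0 < |u + 2| < δ implies |(-5u^3 - 2u^2 + u) − 30| < ε.
(-5u^3 - 2u^2 + u) − 30 = -5u^3 - 2u^2 + u - 30 = (u + 2)(-5u^2 + 8u - 15).
So |(-5u^3 - 2u^2 + u) − 30| = |u + 2|·|-5u^2 + 8u - 15|.
Assume first that |u + 2| < 2, so |u| < 4. Then |-5u^2 + 8u - 15| ≤ 5·4^2 + 8·4 + 15 = 127.
Hence |(-5u^3 - 2u^2 + u) − 30| ≤ 127|u + 2| < ε provided |u + 2| < ε/127.
Take δ = min(2, ε/127). Then 0 < |u + 2| < δ gives both |u + 2| < 2 and |u + 2| < ε/127, so |(-5u^3 - 2u^2 + u) − 30| < ε.

δ = min(2, ε/127)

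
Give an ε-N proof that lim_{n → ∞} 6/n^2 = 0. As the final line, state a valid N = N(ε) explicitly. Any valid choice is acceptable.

Let ε > 0 be given. For n ≥ 1, |6/n^2 − 0| = 6/n^2.
6/n^2 < ε ⇔ n^2 > 6/ε ⇔ n > (6/ε)^{1/2}.
Take N = (6/ε)^{1/2}. Then n > N implies 6/n^2 < ε.

N = (6/ε)^{1/2}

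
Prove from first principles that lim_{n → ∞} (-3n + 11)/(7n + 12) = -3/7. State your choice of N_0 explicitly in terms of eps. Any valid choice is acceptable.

N_0 = (113/49)/eps

Suppose eps > 0. For n ≥ 1, |(-3n + 11)/(7n + 12) + 3/7| = |113|/(7(7n + 12)) = 113/(7(7n + 12)).
Since 7n + 12 ≥ 7n for n ≥ 1, this is ≤ 113/(7·7n) = (113/49)/n.
So |(-3n + 11)/(7n + 12) + 3/7| < eps whenever n > (113/49)/eps.
Take N_0 = (113/49)/eps. If n > N_0 then |(-3n + 11)/(7n + 12) + 3/7| ≤ (113/49)/n < eps.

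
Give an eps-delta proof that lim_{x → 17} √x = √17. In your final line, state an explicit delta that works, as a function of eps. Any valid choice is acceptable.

Let eps > 0 be given. We want delta > 0 such that 0 < |x − 17| < delta implies |√x − √17| < eps.
Multiplying by the conjugate, |√x − √17| = |x − 17|/(√x + √17).
Restrict delta ≤ 17 so that |x − 17| < 17 forces x > 0, and then √x + √17 > √17.
Hence |√x − √17| < |x − 17|/√17, which is < eps once |x − 17| < √17·eps.
Take delta = min(17, √17·eps). If 0 < |x − 17| < delta then x > 0 and |√x − √17| < |x − 17|/√17 < eps.

delta = min(17, √17·eps)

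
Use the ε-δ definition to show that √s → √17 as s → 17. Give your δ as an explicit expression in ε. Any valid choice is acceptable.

δ = min(17, √17·ε)

Let ε > 0. We want δ > 0 such that 0 < |s − 17| < δ implies |√s − √17| < ε.
Multiplying by the conjugate, |√s − √17| = |s − 17|/(√s + √17).
Restrict δ ≤ 17 so that |s − 17| < 17 forces s > 0, and then √s + √17 > √17.
Hence |√s − √17| < |s − 17|/√17, which is < ε once |s − 17| < √17·ε.
Take δ = min(17, √17·ε). If 0 < |s − 17| < δ then s > 0 and |√s − √17| < |s − 17|/√17 < ε.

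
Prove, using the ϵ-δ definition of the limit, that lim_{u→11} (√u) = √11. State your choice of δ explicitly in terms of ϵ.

δ = min(11, √11·ϵ)

Let ϵ > 0 be given. We want δ > 0 such that 0 < |u − 11| < δ implies |√u − √11| < ϵ.
Multiplying by the conjugate, |√u − √11| = |u − 11|/(√u + √11).
Restrict δ ≤ 11 so that |u − 11| < 11 forces u > 0, and then √u + √11 > √11.
Hence |√u − √11| < |u − 11|/√11, which is < ϵ once |u − 11| < √11·ϵ.
Take δ = min(11, √11·ϵ). If 0 < |u − 11| < δ then u > 0 and |√u − √11| < |u − 11|/√11 < ϵ.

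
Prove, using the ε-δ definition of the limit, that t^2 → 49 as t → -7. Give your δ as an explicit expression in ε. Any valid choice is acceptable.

δ = min(1, ε/15)

Let ε > 0. We seek δ > 0 with 0 < |t + 7| < δ ⇒ |t^2 − 49| < ε.
Factor: t^2 − 49 = (t + 7)(t - 7), so |t^2 − 49| = |t + 7|·|t - 7|.
Restrict δ ≤ 1. Then |t + 7| < 1 gives |t| < 8, so by the triangle inequality |t - 7| ≤ 8 + 7 = 15.
Hence |t^2 − 49| ≤ 15|t + 7|, which is < ε once |t + 7| < ε/15.
Take δ = min(1, ε/15). If 0 < |t + 7| < δ then both bounds hold and |t^2 − 49| ≤ 15|t + 7| < 15·(ε/15) = ε.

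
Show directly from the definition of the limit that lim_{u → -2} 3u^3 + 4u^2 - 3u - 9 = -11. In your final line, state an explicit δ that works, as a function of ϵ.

Fix ϵ > 0. We want δ > 0 such that 0 < |u + 2| < δ implies |(3u^3 + 4u^2 - 3u - 9) + 11| < ϵ.
(3u^3 + 4u^2 - 3u - 9) + 11 = 3u^3 + 4u^2 - 3u + 2 = (u + 2)(3u^2 - 2u + 1).
So |(3u^3 + 4u^2 - 3u - 9) + 11| = |u + 2|·|3u^2 - 2u + 1|.
Assume first that |u + 2| < 1, so |u| < 3. Then |3u^2 - 2u + 1| ≤ 3·3^2 + 2·3 + 1 = 34.
Hence |(3u^3 + 4u^2 - 3u - 9) + 11| ≤ 34|u + 2| < ϵ provided |u + 2| < ϵ/34.
Take δ = min(1, ϵ/34). Then 0 < |u + 2| < δ gives both |u + 2| < 1 and |u + 2| < ϵ/34, so |(3u^3 + 4u^2 - 3u - 9) + 11| < ϵ.

δ = min(1, ϵ/34)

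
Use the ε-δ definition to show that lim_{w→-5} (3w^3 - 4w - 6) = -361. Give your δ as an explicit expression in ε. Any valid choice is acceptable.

δ = min(2, ε/323)

Let ε > 0 be given. We want δ > 0 such that 0 < |w + 5| < δ implies |(3w^3 - 4w - 6) + 361| < ε.
(3w^3 - 4w - 6) + 361 = 3w^3 - 4w + 355 = (w + 5)(3w^2 - 15w + 71).
So |(3w^3 - 4w - 6) + 361| = |w + 5|·|3w^2 - 15w + 71|.
Assume first that |w + 5| < 2, so |w| < 7. Then |3w^2 - 15w + 71| ≤ 3·7^2 + 15·7 + 71 = 323.
Hence |(3w^3 - 4w - 6) + 361| ≤ 323|w + 5| < ε provided |w + 5| < ε/323.
Take δ = min(2, ε/323). Then 0 < |w + 5| < δ gives both |w + 5| < 2 and |w + 5| < ε/323, so |(3w^3 - 4w - 6) + 361| < ε.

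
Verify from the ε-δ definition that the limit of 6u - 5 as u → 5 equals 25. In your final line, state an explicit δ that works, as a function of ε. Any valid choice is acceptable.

δ = ε/6

Let ε > 0. We need δ > 0 so that 0 < |u − 5| < δ implies |(6u - 5) − 25| < ε.
Since (6u - 5) − 25 = 6(u − 5), we have |(6u - 5) − 25| = 6|u − 5|.
Thus it suffices that |u − 5| < ε/6.
Choosing δ = ε/6 gives |(6u - 5) − 25| = 6|u − 5| < ε whenever |u − 5| < δ.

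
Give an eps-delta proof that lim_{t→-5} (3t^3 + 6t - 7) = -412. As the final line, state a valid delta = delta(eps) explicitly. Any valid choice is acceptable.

delta = min(2, eps/333)

Let eps > 0. We want delta > 0 such that 0 < |t + 5| < delta implies |(3t^3 + 6t - 7) + 412| < eps.
(3t^3 + 6t - 7) + 412 = 3t^3 + 6t + 405 = (t + 5)(3t^2 - 15t + 81).
So |(3t^3 + 6t - 7) + 412| = |t + 5|·|3t^2 - 15t + 81|.
Assume first that |t + 5| < 2, so |t| < 7. Then |3t^2 - 15t + 81| ≤ 3·7^2 + 15·7 + 81 = 333.
Hence |(3t^3 + 6t - 7) + 412| ≤ 333|t + 5| < eps provided |t + 5| < eps/333.
Choosing delta = min(2, eps/333) ensures both conditions, hence |(3t^3 + 6t - 7) + 412| < eps.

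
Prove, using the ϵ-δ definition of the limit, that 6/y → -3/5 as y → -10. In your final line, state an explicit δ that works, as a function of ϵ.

δ = min(5, (25/3)ϵ)

Let ϵ > 0 be given. We seek δ > 0 such that 0 < |y + 10| < δ implies |6/y + 3/5| < ϵ.
|6/y + 3/5| = 6·|-10 − y|/(10·|y|) = 6|y + 10|/(10|y|).
Restrict δ ≤ 5. Then |y + 10| < 5 gives |y| > 5, so 10|y| > 50.
Then |6/y + 3/5| < 6|y + 10|/50, which is < ϵ when |y + 10| < (25/3)ϵ.
Take δ = min(5, (25/3)ϵ). Then 0 < |y + 10| < δ gives both |y + 10| < 5 and |y + 10| < (25/3)ϵ, so |6/y + 3/5| < ϵ.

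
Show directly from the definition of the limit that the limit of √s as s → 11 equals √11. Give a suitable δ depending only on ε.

Fix ε > 0. We want δ > 0 such that 0 < |s − 11| < δ implies |√s − √11| < ε.
Rationalise: √s − √11 = (s − 11)/(√s + √11), so |√s − √11| = |s − 11|/(√s + √11).
Restrict δ ≤ 11 so that |s − 11| < 11 forces s > 0, and then √s + √11 > √11.
Hence |√s − √11| < |s − 11|/√11, which is < ε once |s − 11| < √11·ε.
Take δ = min(11, √11·ε). If 0 < |s − 11| < δ then s > 0 and |√s − √11| < |s − 11|/√11 < ε.

δ = min(11, √11·ε)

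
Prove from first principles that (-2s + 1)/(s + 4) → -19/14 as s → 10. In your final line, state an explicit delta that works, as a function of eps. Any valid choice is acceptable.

Let eps > 0. We want delta > 0 with 0 < |s − 10| < delta ⇒ |(-2s + 1)/(s + 4) + 19/14| < eps.
Combining over a common denominator, (-2s + 1)/(s + 4) + 19/14 = [(-2s + 1)·14 − (-19)·(s + 4)] / [14·(s + 4)] = -9(s − 10) / (14(s + 4)).
So |(-2s + 1)/(s + 4) + 19/14| = 9|s − 10| / (14·|s + 4|).
Require delta ≤ 7, so |s + 4| ≥ |14| − |s − 10| > 14 − 7 = 7.
Hence |(-2s + 1)/(s + 4) + 19/14| < 9|s − 10|/(14·7) = (9/98)|s − 10|, which is < eps once |s − 10| < (98/9)eps.
Take delta = min(7, (98/9)eps). Then 0 < |s − 10| < delta forces both bounds, so |(-2s + 1)/(s + 4) + 19/14| < eps.

delta = min(7, (98/9)eps)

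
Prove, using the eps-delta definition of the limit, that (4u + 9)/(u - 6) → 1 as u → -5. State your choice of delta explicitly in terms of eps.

Fix eps > 0. We want delta > 0 with 0 < |u + 5| < delta ⇒ |(4u + 9)/(u - 6) − 1| < eps.
Combining over a common denominator, (4u + 9)/(u - 6) − 1 = [(4u + 9)·(-11) − (-11)·(u - 6)] / [(-11)·(u - 6)] = -33(u + 5) / ((-11)(u - 6)).
So |(4u + 9)/(u - 6) − 1| = 33|u + 5| / (11·|u − 6|).
Restrict delta ≤ 11/2. Then |u + 5| < 11/2 gives |u − 6| = |(u + 5) + (-11)| ≥ 11 − 11/2 = 11/2.
Hence |(4u + 9)/(u - 6) − 1| < 33|u + 5|/(11·(11/2)) = (6/11)|u + 5|, which is < eps once |u + 5| < (11/6)eps.
Take delta = min(11/2, (11/6)eps). Then 0 < |u + 5| < delta forces both bounds, so |(4u + 9)/(u - 6) − 1| < eps.

delta = min(11/2, (11/6)eps)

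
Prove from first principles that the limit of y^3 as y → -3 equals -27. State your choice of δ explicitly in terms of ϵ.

Let ϵ > 0. We seek δ > 0 with 0 < |y + 3| < δ ⇒ |y^3 + 27| < ϵ.
Factor: y^3 + 27 = (y + 3)(y^2 - 3y + 9), so |y^3 + 27| = |y + 3|·|y^2 - 3y + 9|.
Impose δ ≤ 1 so that |y| < 4; then |y^2 - 3y + 9| ≤ 37.
Hence |y^3 + 27| ≤ 37|y + 3|, which is < ϵ once |y + 3| < ϵ/37.
Take δ = min(1, ϵ/37). If 0 < |y + 3| < δ then both bounds hold and |y^3 + 27| ≤ 37|y + 3| < 37·(ϵ/37) = ϵ.

δ = min(1, ϵ/37)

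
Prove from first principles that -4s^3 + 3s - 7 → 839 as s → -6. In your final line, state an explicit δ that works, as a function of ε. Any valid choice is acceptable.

Suppose ε > 0. We want δ > 0 such that 0 < |s + 6| < δ implies |(-4s^3 + 3s - 7) − 839| < ε.
(-4s^3 + 3s - 7) − 839 = -4s^3 + 3s - 846 = (s + 6)(-4s^2 + 24s - 141).
So |(-4s^3 + 3s - 7) − 839| = |s + 6|·|-4s^2 + 24s - 141|.
Assume first that |s + 6| < 2, so |s| < 8. Then |-4s^2 + 24s - 141| ≤ 4·8^2 + 24·8 + 141 = 589.
Hence |(-4s^3 + 3s - 7) − 839| ≤ 589|s + 6| < ε provided |s + 6| < ε/589.
Take δ = min(2, ε/589). Then 0 < |s + 6| < δ gives both |s + 6| < 2 and |s + 6| < ε/589, so |(-4s^3 + 3s - 7) − 839| < ε.

δ = min(2, ε/589)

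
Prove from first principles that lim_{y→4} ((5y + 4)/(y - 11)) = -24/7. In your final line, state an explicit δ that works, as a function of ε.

δ = min(7/2, (49/118)ε)

Let ε > 0. We want δ > 0 with 0 < |y − 4| < δ ⇒ |(5y + 4)/(y - 11) + 24/7| < ε.
Combining over a common denominator, (5y + 4)/(y - 11) + 24/7 = [(5y + 4)·(-7) − 24·(y - 11)] / [(-7)·(y - 11)] = -59(y − 4) / ((-7)(y - 11)).
So |(5y + 4)/(y - 11) + 24/7| = 59|y − 4| / (7·|y − 11|).
Restrict δ ≤ 7/2. Then |y − 4| < 7/2 gives |y − 11| = |(y − 4) + (-7)| ≥ 7 − 7/2 = 7/2.
Hence |(5y + 4)/(y - 11) + 24/7| < 59|y − 4|/(7·(7/2)) = (118/49)|y − 4|, which is < ε once |y − 4| < (49/118)ε.
Take δ = min(7/2, (49/118)ε). Then 0 < |y − 4| < δ forces both bounds, so |(5y + 4)/(y - 11) + 24/7| < ε.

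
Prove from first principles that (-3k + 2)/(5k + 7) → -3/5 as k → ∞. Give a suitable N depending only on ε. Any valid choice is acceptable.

N = (31/25)/ε

Let ε > 0 be given. For k ≥ 1, |(-3k + 2)/(5k + 7) + 3/5| = |31|/(5(5k + 7)) = 31/(5(5k + 7)).
Since 5k + 7 ≥ 5k for k ≥ 1, this is ≤ 31/(5·5k) = (31/25)/k.
So |(-3k + 2)/(5k + 7) + 3/5| < ε whenever k > (31/25)/ε.
Take N = (31/25)/ε. If k > N then |(-3k + 2)/(5k + 7) + 3/5| ≤ (31/25)/k < ε.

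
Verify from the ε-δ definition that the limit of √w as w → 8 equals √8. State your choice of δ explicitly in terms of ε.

δ = min(8, √8·ε)

Let ε > 0. We want δ > 0 such that 0 < |w − 8| < δ implies |√w − √8| < ε.
Multiplying by the conjugate, |√w − √8| = |w − 8|/(√w + √8).
Restrict δ ≤ 8 so that |w − 8| < 8 forces w > 0, and then √w + √8 > √8.
Hence |√w − √8| < |w − 8|/√8, which is < ε once |w − 8| < √8·ε.
Take δ = min(8, √8·ε). If 0 < |w − 8| < δ then w > 0 and |√w − √8| < |w − 8|/√8 < ε.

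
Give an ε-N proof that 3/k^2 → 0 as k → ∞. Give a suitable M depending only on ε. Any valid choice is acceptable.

Let ε > 0 be given. For k ≥ 1, |3/k^2 − 0| = 3/k^2.
3/k^2 < ε ⇔ k^2 > 3/ε ⇔ k > (3/ε)^{1/2}.
Take M = (3/ε)^{1/2}. Then k > M implies 3/k^2 < ε.

M = (3/ε)^{1/2}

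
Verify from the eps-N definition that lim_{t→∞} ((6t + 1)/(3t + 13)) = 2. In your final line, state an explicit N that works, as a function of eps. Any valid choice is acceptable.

Let eps > 0 be given. We seek N > 0 such that t > N implies |(6t + 1)/(3t + 13) − 2| < eps.
(6t + 1)/(3t + 13) − 2 = (3(6t + 1) − 6(3t + 13)) / (3(3t + 13)) = -75/(3(3t + 13)).
For t > 0 we have 3t + 13 > 3t, so |(6t + 1)/(3t + 13) − 2| = 75/(3(3t + 13)) < 75/(3·3t) = (25/3)/t.
Thus |(6t + 1)/(3t + 13) − 2| < eps whenever t > (25/3)/eps.
Take N = (25/3)/eps. If t > N then |(6t + 1)/(3t + 13) − 2| < (25/3)/t < eps.

N = (25/3)/eps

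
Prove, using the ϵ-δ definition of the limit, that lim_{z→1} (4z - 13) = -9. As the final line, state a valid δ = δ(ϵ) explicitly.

δ = ϵ/4

Fix ϵ > 0. We need δ > 0 so that 0 < |z − 1| < δ implies |(4z - 13) + 9| < ϵ.
|(4z - 13) + 9| = |4z - 4| = 4|z − 1|.
Thus it suffices that |z − 1| < ϵ/4.
Choosing δ = ϵ/4 gives |(4z - 13) + 9| = 4|z − 1| < ϵ whenever |z − 1| < δ.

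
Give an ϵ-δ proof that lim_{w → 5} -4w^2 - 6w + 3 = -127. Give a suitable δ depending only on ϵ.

Let ϵ > 0. We want δ > 0 such that 0 < |w − 5| < δ implies |(-4w^2 - 6w + 3) + 127| < ϵ.
(-4w^2 - 6w + 3) + 127 = -4w^2 - 6w + 130 = (w − 5)(-4w - 26).
So |(-4w^2 - 6w + 3) + 127| = |w − 5|·|-4w - 26|.
Assume first that |w − 5| < 1, so |w| < 6. Then |-4w - 26| ≤ 4·6 + 26 = 50.
Hence |(-4w^2 - 6w + 3) + 127| ≤ 50|w − 5| < ϵ provided |w − 5| < ϵ/50.
Take δ = min(1, ϵ/50). Then 0 < |w − 5| < δ gives both |w − 5| < 1 and |w − 5| < ϵ/50, so |(-4w^2 - 6w + 3) + 127| < ϵ.

δ = min(1, ϵ/50)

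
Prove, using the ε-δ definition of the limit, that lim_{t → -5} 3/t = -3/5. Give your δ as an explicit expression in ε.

δ = min(5/2, (25/6)ε)

Let ε > 0 be given. We seek δ > 0 such that 0 < |t + 5| < δ implies |3/t + 3/5| < ε.
|3/t + 3/5| = 3·|-5 − t|/(5·|t|) = 3|t + 5|/(5|t|).
Restrict δ ≤ 5/2. Then |t + 5| < 5/2 gives |t| > 5/2, so 5|t| > 25/2.
Then |3/t + 3/5| < 3|t + 5|/(25/2), which is < ε when |t + 5| < (25/6)ε.
Take δ = min(5/2, (25/6)ε). Then 0 < |t + 5| < δ gives both |t + 5| < 5/2 and |t + 5| < (25/6)ε, so |3/t + 3/5| < ε.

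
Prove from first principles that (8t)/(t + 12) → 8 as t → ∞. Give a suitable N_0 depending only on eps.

Let eps > 0 be given. We seek N_0 > 0 such that t > N_0 implies |(8t)/(t + 12) − 8| < eps.
(8t)/(t + 12) − 8 = ((8t) − 8(t + 12)) / ((t + 12)) = -96/((t + 12)).
For t > 0 we have t + 12 > t, so |(8t)/(t + 12) − 8| = 96/((t + 12)) < 96/(t) = 96/t.
Thus |(8t)/(t + 12) − 8| < eps whenever t > 96/eps.
Take N_0 = 96/eps. If t > N_0 then |(8t)/(t + 12) − 8| < 96/t < eps.

N_0 = 96/eps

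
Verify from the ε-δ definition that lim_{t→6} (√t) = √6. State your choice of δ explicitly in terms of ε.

Fix ε > 0. We want δ > 0 such that 0 < |t − 6| < δ implies |√t − √6| < ε.
Multiplying by the conjugate, |√t − √6| = |t − 6|/(√t + √6).
Restrict δ ≤ 6 so that |t − 6| < 6 forces t > 0, and then √t + √6 > √6.
Hence |√t − √6| < |t − 6|/√6, which is < ε once |t − 6| < √6·ε.
Take δ = min(6, √6·ε). If 0 < |t − 6| < δ then t > 0 and |√t − √6| < |t − 6|/√6 < ε.

δ = min(6, √6·ε)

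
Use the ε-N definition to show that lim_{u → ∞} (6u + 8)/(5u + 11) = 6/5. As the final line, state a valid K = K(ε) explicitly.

Let ε > 0. We seek K > 0 such that u > K implies |(6u + 8)/(5u + 11) − (6/5)| < ε.
(6u + 8)/(5u + 11) − (6/5) = (5(6u + 8) − 6(5u + 11)) / (5(5u + 11)) = -26/(5(5u + 11)).
For u > 0 we have 5u + 11 > 5u, so |(6u + 8)/(5u + 11) − (6/5)| = 26/(5(5u + 11)) < 26/(5·5u) = (26/25)/u.
Thus |(6u + 8)/(5u + 11) − (6/5)| < ε whenever u > (26/25)/ε.
Take K = (26/25)/ε. If u > K then |(6u + 8)/(5u + 11) − (6/5)| < (26/25)/u < ε.

K = (26/25)/ε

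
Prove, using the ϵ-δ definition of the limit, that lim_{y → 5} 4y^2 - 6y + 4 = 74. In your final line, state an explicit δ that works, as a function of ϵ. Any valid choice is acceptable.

δ = min(1, ϵ/38)

Let ϵ > 0 be given. We want δ > 0 such that 0 < |y − 5| < δ implies |(4y^2 - 6y + 4) − 74| < ϵ.
(4y^2 - 6y + 4) − 74 = 4y^2 - 6y - 70 = (y − 5)(4y + 14).
So |(4y^2 - 6y + 4) − 74| = |y − 5|·|4y + 14|.
Assume first that |y − 5| < 1, so |y| < 6. Then |4y + 14| ≤ 4·6 + 14 = 38.
Hence |(4y^2 - 6y + 4) − 74| ≤ 38|y − 5| < ϵ provided |y − 5| < ϵ/38.
Choosing δ = min(1, ϵ/38) ensures both conditions, hence |(4y^2 - 6y + 4) − 74| < ϵ.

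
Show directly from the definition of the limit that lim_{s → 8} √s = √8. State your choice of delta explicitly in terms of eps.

delta = min(8, √8·eps)

Let eps > 0 be given. We want delta > 0 such that 0 < |s − 8| < delta implies |√s − √8| < eps.
Rationalise: √s − √8 = (s − 8)/(√s + √8), so |√s − √8| = |s − 8|/(√s + √8).
Restrict delta ≤ 8 so that |s − 8| < 8 forces s > 0, and then √s + √8 > √8.
Hence |√s − √8| < |s − 8|/√8, which is < eps once |s − 8| < √8·eps.
Take delta = min(8, √8·eps). If 0 < |s − 8| < delta then s > 0 and |√s − √8| < |s − 8|/√8 < eps.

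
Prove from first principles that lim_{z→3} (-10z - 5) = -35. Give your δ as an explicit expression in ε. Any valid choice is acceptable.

Let ε > 0. We need δ > 0 so that 0 < |z − 3| < δ implies |(-10z - 5) + 35| < ε.
|(-10z - 5) + 35| = |-10z + 30| = 10|z − 3|.
Thus it suffices that |z − 3| < ε/10.
Take δ = ε/10. If 0 < |z − 3| < δ then |(-10z - 5) + 35| = 10|z − 3| < 10·(ε/10) = ε.

δ = ε/10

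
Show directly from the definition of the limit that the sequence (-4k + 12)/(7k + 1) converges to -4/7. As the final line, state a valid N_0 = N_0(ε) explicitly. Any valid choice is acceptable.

N_0 = (88/49)/ε

Suppose ε > 0. For k ≥ 1, |(-4k + 12)/(7k + 1) + 4/7| = |88|/(7(7k + 1)) = 88/(7(7k + 1)).
Since 7k + 1 ≥ 7k for k ≥ 1, this is ≤ 88/(7·7k) = (88/49)/k.
So |(-4k + 12)/(7k + 1) + 4/7| < ε whenever k > (88/49)/ε.
Take N_0 = (88/49)/ε. If k > N_0 then |(-4k + 12)/(7k + 1) + 4/7| ≤ (88/49)/k < ε.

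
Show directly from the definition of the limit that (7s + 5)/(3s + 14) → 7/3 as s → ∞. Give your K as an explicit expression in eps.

K = (83/9)/eps

Let eps > 0 be given. We seek K > 0 such that s > K implies |(7s + 5)/(3s + 14) − (7/3)| < eps.
(7s + 5)/(3s + 14) − (7/3) = (3(7s + 5) − 7(3s + 14)) / (3(3s + 14)) = -83/(3(3s + 14)).
For s > 0 we have 3s + 14 > 3s, so |(7s + 5)/(3s + 14) − (7/3)| = 83/(3(3s + 14)) < 83/(3·3s) = (83/9)/s.
Thus |(7s + 5)/(3s + 14) − (7/3)| < eps whenever s > (83/9)/eps.
Take K = (83/9)/eps. If s > K then |(7s + 5)/(3s + 14) − (7/3)| < (83/9)/s < eps.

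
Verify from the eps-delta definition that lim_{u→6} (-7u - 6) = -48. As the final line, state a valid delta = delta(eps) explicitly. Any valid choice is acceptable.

delta = eps/7

Let eps > 0 be given. We need delta > 0 so that 0 < |u − 6| < delta implies |(-7u - 6) + 48| < eps.
|(-7u - 6) + 48| = |-7u + 42| = 7|u − 6|.
Thus it suffices that |u − 6| < eps/7.
Take delta = eps/7. If 0 < |u − 6| < delta then |(-7u - 6) + 48| = 7|u − 6| < 7·(eps/7) = eps.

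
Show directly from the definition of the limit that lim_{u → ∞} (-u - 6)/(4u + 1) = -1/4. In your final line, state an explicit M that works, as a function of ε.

M = (23/16)/ε

Suppose ε > 0. We seek M > 0 such that u > M implies |(-u - 6)/(4u + 1) + 1/4| < ε.
(-u - 6)/(4u + 1) + 1/4 = (4(-u - 6) − (-1)(4u + 1)) / (4(4u + 1)) = -23/(4(4u + 1)).
For u > 0 we have 4u + 1 > 4u, so |(-u - 6)/(4u + 1) + 1/4| = 23/(4(4u + 1)) < 23/(4·4u) = (23/16)/u.
Thus |(-u - 6)/(4u + 1) + 1/4| < ε whenever u > (23/16)/ε.
Take M = (23/16)/ε. If u > M then |(-u - 6)/(4u + 1) + 1/4| < (23/16)/u < ε.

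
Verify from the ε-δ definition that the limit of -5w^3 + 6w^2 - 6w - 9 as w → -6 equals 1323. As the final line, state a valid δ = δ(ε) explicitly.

Let ε > 0 be given. We want δ > 0 such that 0 < |w + 6| < δ implies |(-5w^3 + 6w^2 - 6w - 9) − 1323| < ε.
(-5w^3 + 6w^2 - 6w - 9) − 1323 = -5w^3 + 6w^2 - 6w - 1332 = (w + 6)(-5w^2 + 36w - 222).
So |(-5w^3 + 6w^2 - 6w - 9) − 1323| = |w + 6|·|-5w^2 + 36w - 222|.
Assume first that |w + 6| < 1, so |w| < 7. Then |-5w^2 + 36w - 222| ≤ 5·7^2 + 36·7 + 222 = 719.
Hence |(-5w^3 + 6w^2 - 6w - 9) − 1323| ≤ 719|w + 6| < ε provided |w + 6| < ε/719.
Choosing δ = min(1, ε/719) ensures both conditions, hence |(-5w^3 + 6w^2 - 6w - 9) − 1323| < ε.

δ = min(1, ε/719)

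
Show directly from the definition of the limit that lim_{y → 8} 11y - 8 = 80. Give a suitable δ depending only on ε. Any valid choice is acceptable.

δ = ε/11

Fix ε > 0. We need δ > 0 so that 0 < |y − 8| < δ implies |(11y - 8) − 80| < ε.
Since (11y - 8) − 80 = 11(y − 8), we have |(11y - 8) − 80| = 11|y − 8|.
So 11|y − 8| < ε exactly when |y − 8| < ε/11.
Choosing δ = ε/11 gives |(11y - 8) − 80| = 11|y − 8| < ε whenever |y − 8| < δ.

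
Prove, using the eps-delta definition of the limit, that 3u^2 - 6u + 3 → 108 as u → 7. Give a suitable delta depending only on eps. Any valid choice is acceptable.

Fix eps > 0. We want delta > 0 such that 0 < |u − 7| < delta implies |(3u^2 - 6u + 3) − 108| < eps.
(3u^2 - 6u + 3) − 108 = 3u^2 - 6u - 105 = (u − 7)(3u + 15).
So |(3u^2 - 6u + 3) − 108| = |u − 7|·|3u + 15|.
Require delta ≤ 2. Then |u − 7| < 2 gives |u| < 9, and by the triangle inequality |3u + 15| ≤ 3·9 + 15 = 42.
Hence |(3u^2 - 6u + 3) − 108| ≤ 42|u − 7| < eps provided |u − 7| < eps/42.
Take delta = min(2, eps/42). Then 0 < |u − 7| < delta gives both |u − 7| < 2 and |u − 7| < eps/42, so |(3u^2 - 6u + 3) − 108| < eps.

delta = min(2, eps/42)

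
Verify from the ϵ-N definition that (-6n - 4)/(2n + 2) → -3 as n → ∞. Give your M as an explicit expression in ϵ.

Suppose ϵ > 0. For n ≥ 1, |(-6n - 4)/(2n + 2) + 3| = |4|/(2(2n + 2)) = 4/(2(2n + 2)).
Since 2n + 2 ≥ 2n for n ≥ 1, this is ≤ 4/(2·2n) = 1/n.
So |(-6n - 4)/(2n + 2) + 3| < ϵ whenever n > 1/ϵ.
Take M = 1/ϵ. If n > M then |(-6n - 4)/(2n + 2) + 3| ≤ 1/n < ϵ.

M = 1/ϵ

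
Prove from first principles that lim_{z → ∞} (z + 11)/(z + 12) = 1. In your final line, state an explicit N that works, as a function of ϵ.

Let ϵ > 0. We seek N > 0 such that z > N implies |(z + 11)/(z + 12) − 1| < ϵ.
(z + 11)/(z + 12) − 1 = ((z + 11) − (z + 12)) / ((z + 12)) = -1/((z + 12)).
For z > 0 we have z + 12 > z, so |(z + 11)/(z + 12) − 1| = 1/((z + 12)) < 1/(z) = 1/z.
Thus |(z + 11)/(z + 12) − 1| < ϵ whenever z > 1/ϵ.
Take N = 1/ϵ. If z > N then |(z + 11)/(z + 12) − 1| < 1/z < ϵ.

N = 1/ϵ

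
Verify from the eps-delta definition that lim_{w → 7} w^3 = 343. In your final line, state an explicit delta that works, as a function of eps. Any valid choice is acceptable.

Let eps > 0. We seek delta > 0 with 0 < |w − 7| < delta ⇒ |w^3 − 343| < eps.
Factor: w^3 − 343 = (w − 7)(w^2 + 7w + 49), so |w^3 − 343| = |w − 7|·|w^2 + 7w + 49|.
Restrict delta ≤ 2. Then |w − 7| < 2 gives |w| < 9, so by the triangle inequality |w^2 + 7w + 49| ≤ 9^2 + 7·9 + 49 = 193.
Hence |w^3 − 343| ≤ 193|w − 7|, which is < eps once |w − 7| < eps/193.
Take delta = min(2, eps/193). If 0 < |w − 7| < delta then both bounds hold and |w^3 − 343| ≤ 193|w − 7| < 193·(eps/193) = eps.

delta = min(2, eps/193)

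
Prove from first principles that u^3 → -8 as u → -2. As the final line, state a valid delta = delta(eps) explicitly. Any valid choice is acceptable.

delta = min(1, eps/19)

Let eps > 0. We seek delta > 0 with 0 < |u + 2| < delta ⇒ |u^3 + 8| < eps.
Factor: u^3 + 8 = (u + 2)(u^2 - 2u + 4), so |u^3 + 8| = |u + 2|·|u^2 - 2u + 4|.
Restrict delta ≤ 1. Then |u + 2| < 1 gives |u| < 3, so by the triangle inequality |u^2 - 2u + 4| ≤ 3^2 + 2·3 + 4 = 19.
Hence |u^3 + 8| ≤ 19|u + 2|, which is < eps once |u + 2| < eps/19.
Take delta = min(1, eps/19). If 0 < |u + 2| < delta then both bounds hold and |u^3 + 8| ≤ 19|u + 2| < 19·(eps/19) = eps.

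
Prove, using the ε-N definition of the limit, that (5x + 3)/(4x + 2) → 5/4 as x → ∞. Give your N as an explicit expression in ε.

Fix ε > 0. We seek N > 0 such that x > N implies |(5x + 3)/(4x + 2) − (5/4)| < ε.
(5x + 3)/(4x + 2) − (5/4) = (4(5x + 3) − 5(4x + 2)) / (4(4x + 2)) = 2/(4(4x + 2)).
For x > 0 we have 4x + 2 > 4x, so |(5x + 3)/(4x + 2) − (5/4)| = 2/(4(4x + 2)) < 2/(4·4x) = (1/8)/x.
Thus |(5x + 3)/(4x + 2) − (5/4)| < ε whenever x > (1/8)/ε.
Take N = (1/8)/ε. If x > N then |(5x + 3)/(4x + 2) − (5/4)| < (1/8)/x < ε.

N = (1/8)/ε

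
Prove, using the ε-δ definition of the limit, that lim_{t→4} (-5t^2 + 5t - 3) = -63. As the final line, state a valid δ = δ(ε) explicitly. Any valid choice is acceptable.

Suppose ε > 0. We want δ > 0 such that 0 < |t − 4| < δ implies |(-5t^2 + 5t - 3) + 63| < ε.
(-5t^2 + 5t - 3) + 63 = -5t^2 + 5t + 60 = (t − 4)(-5t - 15).
So |(-5t^2 + 5t - 3) + 63| = |t − 4|·|-5t - 15|.
Require δ ≤ 2. Then |t − 4| < 2 gives |t| < 6, and by the triangle inequality |-5t - 15| ≤ 5·6 + 15 = 45.
Hence |(-5t^2 + 5t - 3) + 63| ≤ 45|t − 4| < ε provided |t − 4| < ε/45.
Choosing δ = min(2, ε/45) ensures both conditions, hence |(-5t^2 + 5t - 3) + 63| < ε.

δ = min(2, ε/45)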